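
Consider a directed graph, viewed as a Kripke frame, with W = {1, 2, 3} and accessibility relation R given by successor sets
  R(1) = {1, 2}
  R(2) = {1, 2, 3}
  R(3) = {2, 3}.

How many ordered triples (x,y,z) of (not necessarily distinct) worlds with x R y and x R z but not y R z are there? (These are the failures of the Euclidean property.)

2

Enumerating: (2,1,3), (2,3,1).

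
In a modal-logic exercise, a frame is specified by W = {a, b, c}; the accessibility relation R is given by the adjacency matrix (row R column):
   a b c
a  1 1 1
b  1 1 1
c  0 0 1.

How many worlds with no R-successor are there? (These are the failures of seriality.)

R is serial; there are no such worlds.

0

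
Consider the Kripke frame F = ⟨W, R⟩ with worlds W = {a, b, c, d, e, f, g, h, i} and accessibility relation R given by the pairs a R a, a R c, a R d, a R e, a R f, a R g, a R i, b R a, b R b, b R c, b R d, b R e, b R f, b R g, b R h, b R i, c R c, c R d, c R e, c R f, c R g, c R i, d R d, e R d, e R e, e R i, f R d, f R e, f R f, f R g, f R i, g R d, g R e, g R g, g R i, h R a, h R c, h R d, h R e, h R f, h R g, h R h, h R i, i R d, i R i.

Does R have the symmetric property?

Symmetric: no — a R c but not c R a.

No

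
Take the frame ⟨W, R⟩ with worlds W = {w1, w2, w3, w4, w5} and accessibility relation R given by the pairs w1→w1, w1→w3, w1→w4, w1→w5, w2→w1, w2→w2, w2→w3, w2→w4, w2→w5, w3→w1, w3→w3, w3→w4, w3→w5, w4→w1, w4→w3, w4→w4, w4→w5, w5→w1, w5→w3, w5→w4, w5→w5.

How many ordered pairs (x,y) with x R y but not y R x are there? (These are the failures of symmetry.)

4

Enumerating: (w2,w1), (w2,w3), (w2,w4), (w2,w5).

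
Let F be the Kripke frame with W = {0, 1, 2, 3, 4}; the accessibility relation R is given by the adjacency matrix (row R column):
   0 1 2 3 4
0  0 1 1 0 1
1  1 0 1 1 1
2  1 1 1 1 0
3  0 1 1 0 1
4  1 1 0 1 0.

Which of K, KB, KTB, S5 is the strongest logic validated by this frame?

Symmetric (axiom B): yes — every pair in R has its reverse in R.
Reflexive (axiom T): no — 0 is not related to itself.
Euclidean (axiom 5): no — 0 R 2 and 0 R 4, but not 2 R 4.
So F validates K, KB; KTB would additionally require R to be reflexive. The strongest is KB.

KB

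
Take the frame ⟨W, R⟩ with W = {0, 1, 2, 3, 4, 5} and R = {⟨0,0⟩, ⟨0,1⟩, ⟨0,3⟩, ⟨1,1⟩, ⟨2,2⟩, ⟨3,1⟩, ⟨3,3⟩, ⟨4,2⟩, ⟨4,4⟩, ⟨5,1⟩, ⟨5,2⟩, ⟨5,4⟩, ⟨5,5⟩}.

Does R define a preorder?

Reflexive: yes — every world is R-related to itself.
Transitive: yes — every two-step R-path is closed by a direct edge.
So R is a preorder.

Yes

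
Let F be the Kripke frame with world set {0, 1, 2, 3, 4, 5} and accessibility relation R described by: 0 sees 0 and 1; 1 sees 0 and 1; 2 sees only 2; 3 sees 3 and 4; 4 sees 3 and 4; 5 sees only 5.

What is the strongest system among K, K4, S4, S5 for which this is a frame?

S5

Transitive (axiom 4): yes — every two-step R-path is closed by a direct edge.
Reflexive (axiom T): yes — every world is R-related to itself.
Euclidean (axiom 5): yes — any two successors of a common world are R-related.
So F validates K, K4, S4, S5. The strongest is S5.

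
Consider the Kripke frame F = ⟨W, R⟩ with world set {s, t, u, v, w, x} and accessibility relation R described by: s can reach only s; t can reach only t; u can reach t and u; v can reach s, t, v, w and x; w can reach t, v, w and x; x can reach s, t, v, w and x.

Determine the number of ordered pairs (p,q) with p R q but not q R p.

6

Enumerating: (u,t), (v,s), (v,t), (w,t), (x,s), (x,t).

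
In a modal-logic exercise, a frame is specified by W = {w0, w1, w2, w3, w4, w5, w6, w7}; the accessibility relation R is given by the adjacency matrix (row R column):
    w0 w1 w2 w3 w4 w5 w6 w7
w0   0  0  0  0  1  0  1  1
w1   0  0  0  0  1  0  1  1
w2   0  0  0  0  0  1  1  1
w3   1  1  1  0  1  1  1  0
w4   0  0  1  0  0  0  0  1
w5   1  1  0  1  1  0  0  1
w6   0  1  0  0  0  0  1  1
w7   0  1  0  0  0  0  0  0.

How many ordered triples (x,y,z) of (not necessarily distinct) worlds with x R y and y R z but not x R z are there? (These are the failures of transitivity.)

32

Enumerating: (w0,w4,w2), (w0,w6,w1), (w0,w7,w1), (w1,w4,w2), (w1,w6,w1), (w1,w7,w1), (w2,w5,w0), (w2,w5,w1), (w2,w5,w3), (w2,w5,w4), (w2,w6,w1), (w2,w7,w1), … and 20 more.
Total: 32.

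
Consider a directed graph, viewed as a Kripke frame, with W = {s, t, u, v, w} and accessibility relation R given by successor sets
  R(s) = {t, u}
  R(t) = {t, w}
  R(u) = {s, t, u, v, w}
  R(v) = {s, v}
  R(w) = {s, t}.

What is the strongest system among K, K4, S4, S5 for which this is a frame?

K

Transitive (axiom 4): no — s R t and t R w, but not s R w.
Reflexive (axiom T): no — s is not related to itself.
Euclidean (axiom 5): no — s R t and s R u, but not t R u.
So F validates K; K4 would additionally require R to be transitive. The strongest is K.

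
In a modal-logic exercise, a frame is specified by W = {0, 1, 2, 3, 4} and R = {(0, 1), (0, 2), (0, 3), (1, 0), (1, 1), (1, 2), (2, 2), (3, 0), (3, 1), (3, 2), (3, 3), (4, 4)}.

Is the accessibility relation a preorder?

No

Reflexive: no — 0 is not related to itself.
Transitive: no — 1 R 0 and 0 R 3, but not 1 R 3.
So R is not a preorder.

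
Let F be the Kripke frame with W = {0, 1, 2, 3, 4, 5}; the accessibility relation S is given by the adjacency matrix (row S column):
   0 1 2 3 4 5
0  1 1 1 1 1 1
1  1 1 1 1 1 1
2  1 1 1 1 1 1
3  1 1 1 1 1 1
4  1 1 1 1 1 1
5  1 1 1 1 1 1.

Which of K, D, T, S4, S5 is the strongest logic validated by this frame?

S5

Serial (axiom D): yes — every world has a successor (e.g. 0 S 0).
Reflexive (axiom T): yes — every world is S-related to itself.
Transitive (axiom 4): yes — every two-step S-path is closed by a direct edge.
Euclidean (axiom 5): yes — any two successors of a common world are S-related.
So F validates K, D, T, S4, S5. The strongest is S5.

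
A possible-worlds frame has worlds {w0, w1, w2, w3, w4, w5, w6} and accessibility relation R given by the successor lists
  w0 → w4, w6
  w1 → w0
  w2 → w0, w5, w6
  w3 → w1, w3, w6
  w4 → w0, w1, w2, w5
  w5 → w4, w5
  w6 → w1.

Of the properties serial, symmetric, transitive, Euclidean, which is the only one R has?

serial

Serial: yes — every world has a successor (e.g. w0 R w4).
Symmetric: no — w0 R w6 but not w6 R w0.
Transitive: no — w0 R w4 and w4 R w1, but not w0 R w1.
Euclidean: no — w0 R w4 and w0 R w6, but not w4 R w6.
Only serial holds.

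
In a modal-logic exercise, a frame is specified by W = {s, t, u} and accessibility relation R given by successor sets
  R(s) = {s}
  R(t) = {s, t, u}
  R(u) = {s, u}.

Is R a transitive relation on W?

Yes

Transitive: yes — every two-step R-path is closed by a direct edge.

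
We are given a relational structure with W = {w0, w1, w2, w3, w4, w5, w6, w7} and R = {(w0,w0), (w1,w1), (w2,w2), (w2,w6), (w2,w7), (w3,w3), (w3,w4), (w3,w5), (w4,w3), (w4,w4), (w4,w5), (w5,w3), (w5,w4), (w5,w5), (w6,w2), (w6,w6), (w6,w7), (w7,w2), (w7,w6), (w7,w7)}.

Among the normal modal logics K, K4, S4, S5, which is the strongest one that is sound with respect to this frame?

Transitive (axiom 4): yes — every two-step R-path is closed by a direct edge.
Reflexive (axiom T): yes — every world is R-related to itself.
Euclidean (axiom 5): yes — any two successors of a common world are R-related.
So F validates K, K4, S4, S5. The strongest is S5.

S5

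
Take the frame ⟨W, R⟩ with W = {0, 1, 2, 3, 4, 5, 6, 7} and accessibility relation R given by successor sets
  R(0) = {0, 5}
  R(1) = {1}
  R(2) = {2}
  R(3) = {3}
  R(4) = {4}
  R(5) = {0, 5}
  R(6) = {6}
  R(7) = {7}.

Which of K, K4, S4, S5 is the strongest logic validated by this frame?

Transitive (axiom 4): yes — every two-step R-path is closed by a direct edge.
Reflexive (axiom T): yes — every world is R-related to itself.
Euclidean (axiom 5): yes — any two successors of a common world are R-related.
So F validates K, K4, S4, S5. The strongest is S5.

S5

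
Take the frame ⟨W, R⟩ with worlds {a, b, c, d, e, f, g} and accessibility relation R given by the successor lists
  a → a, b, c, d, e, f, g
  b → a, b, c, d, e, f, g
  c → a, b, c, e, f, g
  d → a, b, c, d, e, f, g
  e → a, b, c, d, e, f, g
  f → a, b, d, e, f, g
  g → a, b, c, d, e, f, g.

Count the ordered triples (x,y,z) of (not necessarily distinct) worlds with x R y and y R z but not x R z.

10

Enumerating: (c,a,d), (c,b,d), (c,e,d), (c,f,d), (c,g,d), (f,a,c), (f,b,c), (f,d,c), (f,e,c), (f,g,c).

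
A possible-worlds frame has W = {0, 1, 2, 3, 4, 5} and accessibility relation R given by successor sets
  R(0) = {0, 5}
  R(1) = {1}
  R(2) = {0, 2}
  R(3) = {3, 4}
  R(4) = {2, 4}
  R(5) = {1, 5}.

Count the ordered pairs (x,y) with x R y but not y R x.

5

Enumerating: (0,5), (2,0), (3,4), (4,2), (5,1).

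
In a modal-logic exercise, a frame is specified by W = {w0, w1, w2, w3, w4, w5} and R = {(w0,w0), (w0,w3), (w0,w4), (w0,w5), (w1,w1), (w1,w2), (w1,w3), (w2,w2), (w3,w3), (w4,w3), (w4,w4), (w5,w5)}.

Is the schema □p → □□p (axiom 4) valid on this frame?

Yes

Axiom 4 corresponds to the accessibility relation being transitive.
Transitive: yes — every two-step R-path is closed by a direct edge.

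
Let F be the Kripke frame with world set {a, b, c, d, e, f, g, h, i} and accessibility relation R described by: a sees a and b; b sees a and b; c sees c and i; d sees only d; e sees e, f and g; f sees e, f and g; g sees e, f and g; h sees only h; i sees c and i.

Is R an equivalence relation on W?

Reflexive: yes — every world is R-related to itself.
Symmetric: yes — every pair in R has its reverse in R.
Transitive: yes — every two-step R-path is closed by a direct edge.
So R is an equivalence relation.

Yes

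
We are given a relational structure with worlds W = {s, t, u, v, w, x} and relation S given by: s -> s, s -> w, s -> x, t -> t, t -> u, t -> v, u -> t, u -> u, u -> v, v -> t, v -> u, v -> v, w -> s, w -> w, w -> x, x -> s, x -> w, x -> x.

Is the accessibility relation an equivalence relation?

Reflexive: yes — every world is S-related to itself.
Symmetric: yes — every pair in S has its reverse in S.
Transitive: yes — every two-step S-path is closed by a direct edge.
So S is an equivalence relation.

Yes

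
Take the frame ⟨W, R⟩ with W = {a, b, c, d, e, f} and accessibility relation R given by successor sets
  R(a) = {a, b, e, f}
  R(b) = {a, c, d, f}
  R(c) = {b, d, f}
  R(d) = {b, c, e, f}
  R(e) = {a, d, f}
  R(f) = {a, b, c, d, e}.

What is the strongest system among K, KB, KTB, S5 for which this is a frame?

Symmetric (axiom B): yes — every pair in R has its reverse in R.
Reflexive (axiom T): no — b is not related to itself.
Euclidean (axiom 5): no — a R b and a R e, but not b R e.
So F validates K, KB; KTB would additionally require R to be reflexive. The strongest is KB.

KB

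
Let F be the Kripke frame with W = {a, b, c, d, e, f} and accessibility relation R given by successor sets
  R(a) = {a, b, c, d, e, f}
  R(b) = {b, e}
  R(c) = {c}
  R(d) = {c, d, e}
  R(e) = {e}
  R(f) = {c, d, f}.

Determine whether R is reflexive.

Yes

Reflexive: yes — every world is R-related to itself.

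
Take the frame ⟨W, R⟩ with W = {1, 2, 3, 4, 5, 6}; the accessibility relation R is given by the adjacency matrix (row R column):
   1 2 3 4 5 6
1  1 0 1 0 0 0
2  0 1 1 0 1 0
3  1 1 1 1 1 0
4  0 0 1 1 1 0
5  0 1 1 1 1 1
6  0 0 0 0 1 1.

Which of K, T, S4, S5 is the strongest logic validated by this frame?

Reflexive (axiom T): yes — every world is R-related to itself.
Transitive (axiom 4): no — 1 R 3 and 3 R 2, but not 1 R 2.
Euclidean (axiom 5): no — 3 R 1 and 3 R 2, but not 1 R 2.
So F validates K, T; S4 would additionally require R to be transitive. The strongest is T.

T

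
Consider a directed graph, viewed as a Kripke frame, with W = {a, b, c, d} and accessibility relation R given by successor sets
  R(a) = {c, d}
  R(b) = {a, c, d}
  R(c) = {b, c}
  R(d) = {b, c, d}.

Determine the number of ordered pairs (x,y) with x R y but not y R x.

Enumerating: (a,c), (a,d), (b,a), (d,c).

4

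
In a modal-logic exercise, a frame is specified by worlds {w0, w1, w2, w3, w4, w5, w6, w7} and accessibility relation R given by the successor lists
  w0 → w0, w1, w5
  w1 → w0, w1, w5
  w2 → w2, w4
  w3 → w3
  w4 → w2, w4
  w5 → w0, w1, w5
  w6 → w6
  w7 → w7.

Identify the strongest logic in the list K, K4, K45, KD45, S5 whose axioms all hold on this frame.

Transitive (axiom 4): yes — every two-step R-path is closed by a direct edge.
Euclidean (axiom 5): yes — any two successors of a common world are R-related.
Serial (axiom D): yes — every world has a successor (e.g. w0 R w0).
Reflexive (axiom T): yes — every world is R-related to itself.
So F validates K, K4, K45, KD45, S5. The strongest is S5.

S5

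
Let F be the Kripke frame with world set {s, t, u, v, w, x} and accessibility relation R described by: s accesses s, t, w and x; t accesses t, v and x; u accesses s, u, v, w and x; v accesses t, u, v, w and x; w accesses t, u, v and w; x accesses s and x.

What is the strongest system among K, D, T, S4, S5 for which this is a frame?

T

Serial (axiom D): yes — every world has a successor (e.g. s R s).
Reflexive (axiom T): yes — every world is R-related to itself.
Transitive (axiom 4): no — s R t and t R v, but not s R v.
Euclidean (axiom 5): no — s R t and s R w, but not t R w.
So F validates K, D, T; S4 would additionally require R to be transitive. The strongest is T.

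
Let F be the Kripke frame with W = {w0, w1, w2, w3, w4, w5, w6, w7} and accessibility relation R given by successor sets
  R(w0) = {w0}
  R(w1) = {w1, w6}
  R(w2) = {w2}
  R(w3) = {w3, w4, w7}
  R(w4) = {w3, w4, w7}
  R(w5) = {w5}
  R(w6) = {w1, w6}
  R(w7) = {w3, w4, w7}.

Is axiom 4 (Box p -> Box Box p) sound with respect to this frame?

Axiom 4 corresponds to the accessibility relation being transitive.
Transitive: yes — every two-step R-path is closed by a direct edge.

Yes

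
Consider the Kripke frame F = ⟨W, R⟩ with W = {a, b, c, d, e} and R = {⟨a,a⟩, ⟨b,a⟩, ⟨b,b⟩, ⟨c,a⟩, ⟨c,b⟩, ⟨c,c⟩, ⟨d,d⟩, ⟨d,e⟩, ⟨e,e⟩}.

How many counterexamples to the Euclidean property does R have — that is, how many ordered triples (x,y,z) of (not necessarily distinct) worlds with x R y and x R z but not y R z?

Enumerating: (b,a,b), (c,a,b), (c,a,c), (c,b,c), (d,e,d).

5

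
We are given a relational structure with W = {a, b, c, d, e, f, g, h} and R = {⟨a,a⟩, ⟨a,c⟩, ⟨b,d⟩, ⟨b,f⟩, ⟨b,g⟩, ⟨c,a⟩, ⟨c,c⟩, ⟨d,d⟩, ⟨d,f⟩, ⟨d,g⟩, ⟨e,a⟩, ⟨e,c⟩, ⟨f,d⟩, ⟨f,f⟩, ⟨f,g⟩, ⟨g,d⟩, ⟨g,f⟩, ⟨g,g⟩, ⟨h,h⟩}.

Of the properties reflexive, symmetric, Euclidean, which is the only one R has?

Euclidean

Reflexive: no — b is not related to itself.
Symmetric: no — b R d but not d R b.
Euclidean: yes — any two successors of a common world are R-related.
Only Euclidean holds.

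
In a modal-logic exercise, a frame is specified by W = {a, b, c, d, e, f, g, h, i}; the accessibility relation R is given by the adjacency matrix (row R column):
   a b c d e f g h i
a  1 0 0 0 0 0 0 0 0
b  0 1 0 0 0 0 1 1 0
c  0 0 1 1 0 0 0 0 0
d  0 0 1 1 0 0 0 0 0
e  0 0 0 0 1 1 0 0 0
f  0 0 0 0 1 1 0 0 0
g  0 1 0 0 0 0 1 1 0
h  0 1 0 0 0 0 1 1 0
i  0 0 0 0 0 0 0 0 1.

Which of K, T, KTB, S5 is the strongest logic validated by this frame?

Reflexive (axiom T): yes — every world is R-related to itself.
Symmetric (axiom B): yes — every pair in R has its reverse in R.
Euclidean (axiom 5): yes — any two successors of a common world are R-related.
So F validates K, T, KTB, S5. The strongest is S5.

S5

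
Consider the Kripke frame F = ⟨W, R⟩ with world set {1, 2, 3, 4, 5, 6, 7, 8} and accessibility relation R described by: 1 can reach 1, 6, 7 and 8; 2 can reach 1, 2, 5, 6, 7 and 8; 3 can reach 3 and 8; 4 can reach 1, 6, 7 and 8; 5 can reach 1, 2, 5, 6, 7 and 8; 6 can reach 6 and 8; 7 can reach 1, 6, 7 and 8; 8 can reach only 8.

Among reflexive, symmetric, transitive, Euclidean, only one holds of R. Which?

transitive

Reflexive: no — 4 is not related to itself.
Symmetric: no — 1 R 6 but not 6 R 1.
Transitive: yes — every two-step R-path is closed by a direct edge.
Euclidean: no — 1 R 6 and 1 R 7, but not 6 R 7.
Only transitive holds.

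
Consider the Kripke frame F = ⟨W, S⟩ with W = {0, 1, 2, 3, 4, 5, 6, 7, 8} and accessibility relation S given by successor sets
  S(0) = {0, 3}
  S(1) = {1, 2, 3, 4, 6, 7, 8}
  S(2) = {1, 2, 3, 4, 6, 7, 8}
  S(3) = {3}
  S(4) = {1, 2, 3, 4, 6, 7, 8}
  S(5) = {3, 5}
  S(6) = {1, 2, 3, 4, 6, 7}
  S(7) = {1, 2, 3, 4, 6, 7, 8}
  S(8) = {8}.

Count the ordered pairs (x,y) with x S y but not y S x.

Enumerating: (0,3), (1,3), (1,8), (2,3), (2,8), (4,3), (4,8), (5,3), (6,3), (7,3), (7,8).

11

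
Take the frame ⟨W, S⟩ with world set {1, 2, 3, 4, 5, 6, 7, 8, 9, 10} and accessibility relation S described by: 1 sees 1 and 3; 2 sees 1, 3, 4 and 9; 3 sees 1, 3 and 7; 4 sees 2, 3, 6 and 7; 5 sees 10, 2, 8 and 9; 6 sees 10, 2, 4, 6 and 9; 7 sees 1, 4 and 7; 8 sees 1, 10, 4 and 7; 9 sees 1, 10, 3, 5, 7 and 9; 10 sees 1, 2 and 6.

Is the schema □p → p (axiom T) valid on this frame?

The schema T characterises exactly the reflexive frames.
Reflexive: no — 2 is not related to itself.

No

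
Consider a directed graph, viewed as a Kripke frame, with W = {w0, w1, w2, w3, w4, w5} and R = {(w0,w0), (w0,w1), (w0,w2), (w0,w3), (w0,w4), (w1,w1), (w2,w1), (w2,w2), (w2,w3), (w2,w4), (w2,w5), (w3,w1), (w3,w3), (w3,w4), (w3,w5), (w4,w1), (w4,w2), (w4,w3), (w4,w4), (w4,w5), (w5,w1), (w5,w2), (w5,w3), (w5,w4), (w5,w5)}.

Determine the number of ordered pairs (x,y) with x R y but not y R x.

9

Enumerating: (w0,w1), (w0,w2), (w0,w3), (w0,w4), (w2,w1), (w2,w3), (w3,w1), (w4,w1), (w5,w1).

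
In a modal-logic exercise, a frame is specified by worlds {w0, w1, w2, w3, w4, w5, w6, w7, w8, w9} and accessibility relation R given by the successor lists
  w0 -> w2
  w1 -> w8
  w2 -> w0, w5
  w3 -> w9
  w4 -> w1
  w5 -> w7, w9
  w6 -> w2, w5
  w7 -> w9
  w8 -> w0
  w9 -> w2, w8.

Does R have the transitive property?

No

Transitive: no — w0 R w2 and w2 R w5, but not w0 R w5.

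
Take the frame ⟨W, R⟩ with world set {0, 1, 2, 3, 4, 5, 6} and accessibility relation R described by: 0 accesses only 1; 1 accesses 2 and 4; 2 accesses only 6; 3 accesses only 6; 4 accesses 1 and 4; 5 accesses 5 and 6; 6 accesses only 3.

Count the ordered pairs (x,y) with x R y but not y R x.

4

Enumerating: (0,1), (1,2), (2,6), (5,6).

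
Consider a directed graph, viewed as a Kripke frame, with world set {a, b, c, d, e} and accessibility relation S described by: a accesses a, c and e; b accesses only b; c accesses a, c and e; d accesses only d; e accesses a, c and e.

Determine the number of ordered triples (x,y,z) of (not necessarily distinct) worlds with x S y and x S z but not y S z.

S is Euclidean; there are no such tuples.

0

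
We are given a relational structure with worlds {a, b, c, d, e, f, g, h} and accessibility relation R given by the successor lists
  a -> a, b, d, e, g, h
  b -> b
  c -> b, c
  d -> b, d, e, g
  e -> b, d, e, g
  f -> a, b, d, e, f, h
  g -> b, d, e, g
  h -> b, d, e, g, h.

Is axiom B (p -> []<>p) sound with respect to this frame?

No

The schema B characterises exactly the symmetric frames.
Symmetric: no — a R b but not b R a.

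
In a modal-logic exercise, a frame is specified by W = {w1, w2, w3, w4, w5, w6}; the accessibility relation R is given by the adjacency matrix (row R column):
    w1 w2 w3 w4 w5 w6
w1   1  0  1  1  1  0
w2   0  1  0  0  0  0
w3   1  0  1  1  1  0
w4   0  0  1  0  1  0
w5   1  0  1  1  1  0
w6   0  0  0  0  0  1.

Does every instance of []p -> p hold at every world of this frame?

No

By correspondence theory, T is valid on a frame iff R is reflexive.
Reflexive: no — w4 is not related to itself.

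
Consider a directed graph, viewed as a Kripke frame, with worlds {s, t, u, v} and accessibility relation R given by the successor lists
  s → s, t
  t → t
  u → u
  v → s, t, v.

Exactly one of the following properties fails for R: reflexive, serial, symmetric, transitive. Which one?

Reflexive: yes — every world is R-related to itself.
Serial: yes — every world has a successor (e.g. s R s).
Symmetric: no — s R t but not t R s.
Transitive: yes — every two-step R-path is closed by a direct edge.
Only symmetric fails.

symmetric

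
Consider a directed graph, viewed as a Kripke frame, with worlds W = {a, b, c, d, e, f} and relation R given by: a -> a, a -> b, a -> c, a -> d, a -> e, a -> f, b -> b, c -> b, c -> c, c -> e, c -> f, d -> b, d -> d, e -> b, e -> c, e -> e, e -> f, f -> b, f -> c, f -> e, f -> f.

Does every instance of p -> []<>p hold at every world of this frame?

The schema B characterises exactly the symmetric frames.
Symmetric: no — a R b but not b R a.

No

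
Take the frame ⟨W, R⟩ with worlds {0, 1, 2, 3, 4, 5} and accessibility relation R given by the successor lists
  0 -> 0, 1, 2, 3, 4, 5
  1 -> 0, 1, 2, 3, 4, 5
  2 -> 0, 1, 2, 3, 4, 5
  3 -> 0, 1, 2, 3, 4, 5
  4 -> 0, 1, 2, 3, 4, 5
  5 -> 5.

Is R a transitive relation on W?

Yes

Transitive: yes — every two-step R-path is closed by a direct edge.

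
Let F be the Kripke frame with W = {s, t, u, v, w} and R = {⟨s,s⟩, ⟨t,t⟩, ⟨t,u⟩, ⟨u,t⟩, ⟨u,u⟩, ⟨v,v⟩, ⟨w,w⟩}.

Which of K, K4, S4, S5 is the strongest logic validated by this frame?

Transitive (axiom 4): yes — every two-step R-path is closed by a direct edge.
Reflexive (axiom T): yes — every world is R-related to itself.
Euclidean (axiom 5): yes — any two successors of a common world are R-related.
So F validates K, K4, S4, S5. The strongest is S5.

S5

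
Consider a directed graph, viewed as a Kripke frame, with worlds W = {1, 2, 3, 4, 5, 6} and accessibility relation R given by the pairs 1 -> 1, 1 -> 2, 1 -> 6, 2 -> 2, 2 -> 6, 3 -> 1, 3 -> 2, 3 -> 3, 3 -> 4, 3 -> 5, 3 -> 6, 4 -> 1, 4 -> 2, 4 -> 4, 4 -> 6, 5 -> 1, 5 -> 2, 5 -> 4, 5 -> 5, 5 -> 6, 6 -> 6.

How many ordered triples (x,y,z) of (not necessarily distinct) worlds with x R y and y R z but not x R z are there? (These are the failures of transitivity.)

0

R is transitive; there are no such tuples.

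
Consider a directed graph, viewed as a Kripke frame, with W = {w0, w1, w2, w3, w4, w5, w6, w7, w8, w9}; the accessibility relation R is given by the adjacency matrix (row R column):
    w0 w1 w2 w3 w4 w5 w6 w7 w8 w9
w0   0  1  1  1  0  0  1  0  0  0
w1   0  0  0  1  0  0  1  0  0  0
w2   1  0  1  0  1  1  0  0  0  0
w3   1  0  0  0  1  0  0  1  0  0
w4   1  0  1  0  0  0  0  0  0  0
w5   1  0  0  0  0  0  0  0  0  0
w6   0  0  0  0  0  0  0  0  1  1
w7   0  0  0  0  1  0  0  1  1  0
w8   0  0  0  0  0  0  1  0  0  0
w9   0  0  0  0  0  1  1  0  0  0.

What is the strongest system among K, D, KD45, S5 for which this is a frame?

Serial (axiom D): yes — every world has a successor (e.g. w0 R w1).
Euclidean (axiom 5): no — w0 R w1 and w0 R w2, but not w1 R w2.
Transitive (axiom 4): no — w0 R w2 and w2 R w4, but not w0 R w4.
Reflexive (axiom T): no — w0 is not related to itself.
So F validates K, D; KD45 would additionally require R to be Euclidean and transitive. The strongest is D.

D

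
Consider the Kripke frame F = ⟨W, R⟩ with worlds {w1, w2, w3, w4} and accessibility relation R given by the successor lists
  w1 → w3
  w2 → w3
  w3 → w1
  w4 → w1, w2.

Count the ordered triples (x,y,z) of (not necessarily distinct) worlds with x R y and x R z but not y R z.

Enumerating: (w1,w3,w3), (w2,w3,w3), (w3,w1,w1), (w4,w1,w1), (w4,w1,w2), (w4,w2,w1), (w4,w2,w2).

7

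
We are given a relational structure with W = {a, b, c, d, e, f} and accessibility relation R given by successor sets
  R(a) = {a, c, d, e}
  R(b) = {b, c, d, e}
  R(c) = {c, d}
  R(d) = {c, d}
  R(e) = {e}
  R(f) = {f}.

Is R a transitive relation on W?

Yes

Transitive: yes — every two-step R-path is closed by a direct edge.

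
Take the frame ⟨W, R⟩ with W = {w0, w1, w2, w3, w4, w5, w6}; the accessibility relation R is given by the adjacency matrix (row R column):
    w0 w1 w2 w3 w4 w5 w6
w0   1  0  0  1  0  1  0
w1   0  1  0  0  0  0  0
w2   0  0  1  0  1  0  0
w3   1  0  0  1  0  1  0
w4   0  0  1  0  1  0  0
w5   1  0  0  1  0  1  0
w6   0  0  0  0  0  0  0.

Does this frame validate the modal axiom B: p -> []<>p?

Yes

The schema B characterises exactly the symmetric frames.
Symmetric: yes — every pair in R has its reverse in R.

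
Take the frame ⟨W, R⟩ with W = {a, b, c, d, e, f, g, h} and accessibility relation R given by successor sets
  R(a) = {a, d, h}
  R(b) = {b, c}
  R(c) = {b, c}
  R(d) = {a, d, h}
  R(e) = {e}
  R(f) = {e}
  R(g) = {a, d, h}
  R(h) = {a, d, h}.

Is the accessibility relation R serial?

Serial: yes — every world has a successor (e.g. a R a).

Yes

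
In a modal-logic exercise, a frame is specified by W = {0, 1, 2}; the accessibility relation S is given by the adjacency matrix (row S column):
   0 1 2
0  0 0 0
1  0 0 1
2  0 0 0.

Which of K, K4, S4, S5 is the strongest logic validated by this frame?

Transitive (axiom 4): yes — every two-step S-path is closed by a direct edge.
Reflexive (axiom T): no — 0 is not related to itself.
Euclidean (axiom 5): no — 1 S 2 and 1 S 2, but not 2 S 2.
So F validates K, K4; S4 would additionally require S to be reflexive. The strongest is K4.

K4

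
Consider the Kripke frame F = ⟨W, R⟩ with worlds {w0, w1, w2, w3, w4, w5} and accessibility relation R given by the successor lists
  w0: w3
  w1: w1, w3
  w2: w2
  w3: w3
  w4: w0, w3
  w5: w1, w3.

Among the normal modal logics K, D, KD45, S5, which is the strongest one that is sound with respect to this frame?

Serial (axiom D): yes — every world has a successor (e.g. w0 R w3).
Euclidean (axiom 5): no — w4 R w3 and w4 R w0, but not w3 R w0.
Transitive (axiom 4): yes — every two-step R-path is closed by a direct edge.
Reflexive (axiom T): no — w0 is not related to itself.
So F validates K, D; KD45 would additionally require R to be Euclidean. The strongest is D.

D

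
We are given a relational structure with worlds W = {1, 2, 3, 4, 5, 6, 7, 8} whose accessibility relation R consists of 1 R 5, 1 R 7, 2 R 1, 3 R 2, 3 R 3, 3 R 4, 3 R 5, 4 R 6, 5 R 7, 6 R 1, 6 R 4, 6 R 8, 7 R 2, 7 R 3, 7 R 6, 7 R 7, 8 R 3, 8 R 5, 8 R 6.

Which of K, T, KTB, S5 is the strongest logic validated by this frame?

Reflexive (axiom T): no — 1 is not related to itself.
Symmetric (axiom B): no — 1 R 5 but not 5 R 1.
Euclidean (axiom 5): no — 1 R 7 and 1 R 5, but not 7 R 5.
So F validates K; T would additionally require R to be reflexive. The strongest is K.

K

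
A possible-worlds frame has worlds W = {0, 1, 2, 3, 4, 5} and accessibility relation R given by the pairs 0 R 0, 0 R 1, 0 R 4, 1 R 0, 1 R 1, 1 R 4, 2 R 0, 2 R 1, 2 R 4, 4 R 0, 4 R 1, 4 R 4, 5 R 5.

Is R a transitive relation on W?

Transitive: yes — every two-step R-path is closed by a direct edge.

Yes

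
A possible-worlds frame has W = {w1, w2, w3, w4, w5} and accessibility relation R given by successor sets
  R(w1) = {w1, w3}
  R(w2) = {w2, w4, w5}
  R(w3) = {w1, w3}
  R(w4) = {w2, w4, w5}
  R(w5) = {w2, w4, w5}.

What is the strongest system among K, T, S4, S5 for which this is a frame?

Reflexive (axiom T): yes — every world is R-related to itself.
Transitive (axiom 4): yes — every two-step R-path is closed by a direct edge.
Euclidean (axiom 5): yes — any two successors of a common world are R-related.
So F validates K, T, S4, S5. The strongest is S5.

S5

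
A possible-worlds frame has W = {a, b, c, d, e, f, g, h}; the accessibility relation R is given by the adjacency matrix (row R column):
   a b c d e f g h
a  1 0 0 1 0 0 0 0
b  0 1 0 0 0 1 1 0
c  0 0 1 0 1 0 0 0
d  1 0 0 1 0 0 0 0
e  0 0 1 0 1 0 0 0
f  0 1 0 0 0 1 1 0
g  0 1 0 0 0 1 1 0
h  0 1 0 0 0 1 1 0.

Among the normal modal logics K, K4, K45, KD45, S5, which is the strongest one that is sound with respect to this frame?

Transitive (axiom 4): yes — every two-step R-path is closed by a direct edge.
Euclidean (axiom 5): yes — any two successors of a common world are R-related.
Serial (axiom D): yes — every world has a successor (e.g. a R a).
Reflexive (axiom T): no — h is not related to itself.
So F validates K, K4, K45, KD45; S5 would additionally require R to be reflexive. The strongest is KD45.

KD45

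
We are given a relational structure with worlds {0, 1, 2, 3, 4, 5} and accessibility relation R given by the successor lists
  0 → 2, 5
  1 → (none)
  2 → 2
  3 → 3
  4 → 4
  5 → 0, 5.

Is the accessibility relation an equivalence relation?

No

Reflexive: no — 0 is not related to itself.
Symmetric: no — 0 R 2 but not 2 R 0.
Transitive: no — 5 R 0 and 0 R 2, but not 5 R 2.
So R is not an equivalence relation.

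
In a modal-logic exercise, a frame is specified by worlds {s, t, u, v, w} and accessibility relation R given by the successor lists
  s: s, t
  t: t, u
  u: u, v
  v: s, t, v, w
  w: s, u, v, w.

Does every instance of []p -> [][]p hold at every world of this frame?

Axiom 4 corresponds to the accessibility relation being transitive.
Transitive: no — s R t and t R u, but not s R u.

No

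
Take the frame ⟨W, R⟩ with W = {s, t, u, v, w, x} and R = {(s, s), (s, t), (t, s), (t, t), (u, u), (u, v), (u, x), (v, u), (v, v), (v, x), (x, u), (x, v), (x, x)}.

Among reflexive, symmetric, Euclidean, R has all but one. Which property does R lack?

Reflexive: no — w is not related to itself.
Symmetric: yes — every pair in R has its reverse in R.
Euclidean: yes — any two successors of a common world are R-related.
Only reflexive fails.

reflexive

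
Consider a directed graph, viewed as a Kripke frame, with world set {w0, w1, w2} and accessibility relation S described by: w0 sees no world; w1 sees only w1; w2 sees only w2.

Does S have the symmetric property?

Symmetric: yes — every pair in S has its reverse in S.

Yes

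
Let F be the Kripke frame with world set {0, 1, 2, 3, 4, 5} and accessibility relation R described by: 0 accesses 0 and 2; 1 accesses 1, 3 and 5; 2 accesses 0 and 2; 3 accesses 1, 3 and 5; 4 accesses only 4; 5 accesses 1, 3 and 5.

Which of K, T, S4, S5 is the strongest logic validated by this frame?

Reflexive (axiom T): yes — every world is R-related to itself.
Transitive (axiom 4): yes — every two-step R-path is closed by a direct edge.
Euclidean (axiom 5): yes — any two successors of a common world are R-related.
So F validates K, T, S4, S5. The strongest is S5.

S5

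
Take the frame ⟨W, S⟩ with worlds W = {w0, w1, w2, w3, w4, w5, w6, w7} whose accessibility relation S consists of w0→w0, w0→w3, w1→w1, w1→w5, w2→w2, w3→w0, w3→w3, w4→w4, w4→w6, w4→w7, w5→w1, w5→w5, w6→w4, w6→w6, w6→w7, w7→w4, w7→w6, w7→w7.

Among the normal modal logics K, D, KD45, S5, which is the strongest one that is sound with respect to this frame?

S5

Serial (axiom D): yes — every world has a successor (e.g. w0 S w0).
Euclidean (axiom 5): yes — any two successors of a common world are S-related.
Transitive (axiom 4): yes — every two-step S-path is closed by a direct edge.
Reflexive (axiom T): yes — every world is S-related to itself.
So F validates K, D, KD45, S5. The strongest is S5.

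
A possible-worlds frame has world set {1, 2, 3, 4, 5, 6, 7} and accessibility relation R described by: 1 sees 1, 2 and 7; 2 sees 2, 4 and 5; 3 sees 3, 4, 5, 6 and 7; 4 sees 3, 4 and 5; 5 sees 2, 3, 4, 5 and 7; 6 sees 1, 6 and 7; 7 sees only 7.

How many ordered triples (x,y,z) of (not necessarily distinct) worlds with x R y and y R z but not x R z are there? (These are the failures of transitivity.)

Enumerating: (1,2,4), (1,2,5), (2,4,3), (2,5,3), (2,5,7), (3,5,2), (3,6,1), (4,3,6), (4,3,7), (4,5,2), (4,5,7), (5,3,6), (6,1,2).

13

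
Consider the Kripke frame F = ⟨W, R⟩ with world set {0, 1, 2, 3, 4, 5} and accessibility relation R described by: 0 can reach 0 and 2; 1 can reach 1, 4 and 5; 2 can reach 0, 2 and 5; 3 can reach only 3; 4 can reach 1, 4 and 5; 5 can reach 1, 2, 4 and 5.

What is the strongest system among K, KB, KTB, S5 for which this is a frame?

KTB

Symmetric (axiom B): yes — every pair in R has its reverse in R.
Reflexive (axiom T): yes — every world is R-related to itself.
Euclidean (axiom 5): no — 2 R 0 and 2 R 5, but not 0 R 5.
So F validates K, KB, KTB; S5 would additionally require R to be Euclidean. The strongest is KTB.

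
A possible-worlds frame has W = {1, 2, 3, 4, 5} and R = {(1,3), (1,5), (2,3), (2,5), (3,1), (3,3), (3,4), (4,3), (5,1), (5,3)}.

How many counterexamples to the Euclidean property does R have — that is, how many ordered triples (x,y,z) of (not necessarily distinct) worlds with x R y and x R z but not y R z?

Enumerating: (1,3,5), (1,5,5), (2,3,5), (2,5,5), (3,1,1), (3,1,4), (3,4,1), (3,4,4), (5,1,1).

9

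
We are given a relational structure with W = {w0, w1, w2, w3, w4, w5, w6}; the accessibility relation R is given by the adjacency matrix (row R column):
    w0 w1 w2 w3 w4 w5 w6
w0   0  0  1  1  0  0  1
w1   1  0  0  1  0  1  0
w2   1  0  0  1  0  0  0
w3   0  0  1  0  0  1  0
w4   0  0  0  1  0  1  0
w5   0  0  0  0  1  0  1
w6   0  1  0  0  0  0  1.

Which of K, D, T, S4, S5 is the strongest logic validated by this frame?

Serial (axiom D): yes — every world has a successor (e.g. w0 R w2).
Reflexive (axiom T): no — w0 is not related to itself.
Transitive (axiom 4): no — w0 R w3 and w3 R w5, but not w0 R w5.
Euclidean (axiom 5): no — w0 R w2 and w0 R w6, but not w2 R w6.
So F validates K, D; T would additionally require R to be reflexive. The strongest is D.

D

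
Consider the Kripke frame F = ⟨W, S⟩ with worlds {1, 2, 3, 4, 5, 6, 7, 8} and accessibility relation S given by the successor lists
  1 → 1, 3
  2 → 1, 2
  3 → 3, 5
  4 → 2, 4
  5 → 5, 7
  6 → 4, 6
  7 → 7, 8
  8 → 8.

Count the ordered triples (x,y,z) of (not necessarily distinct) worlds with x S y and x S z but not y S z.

7

Enumerating: (1,3,1), (2,1,2), (3,5,3), (4,2,4), (5,7,5), (6,4,6), (7,8,7).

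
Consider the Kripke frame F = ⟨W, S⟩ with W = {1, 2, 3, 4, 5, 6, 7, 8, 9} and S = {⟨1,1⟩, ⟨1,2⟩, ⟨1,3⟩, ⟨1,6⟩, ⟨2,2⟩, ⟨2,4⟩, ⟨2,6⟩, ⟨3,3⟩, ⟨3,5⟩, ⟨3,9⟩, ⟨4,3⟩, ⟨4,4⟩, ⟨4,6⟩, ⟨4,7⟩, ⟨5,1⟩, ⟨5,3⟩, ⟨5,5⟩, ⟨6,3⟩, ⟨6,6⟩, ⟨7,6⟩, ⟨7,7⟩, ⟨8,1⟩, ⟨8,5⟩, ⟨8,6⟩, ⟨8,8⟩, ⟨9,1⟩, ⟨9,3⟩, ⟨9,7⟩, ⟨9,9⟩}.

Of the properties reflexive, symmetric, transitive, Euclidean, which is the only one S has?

reflexive

Reflexive: yes — every world is S-related to itself.
Symmetric: no — 1 S 2 but not 2 S 1.
Transitive: no — 1 S 2 and 2 S 4, but not 1 S 4.
Euclidean: no — 1 S 2 and 1 S 3, but not 2 S 3.
Only reflexive holds.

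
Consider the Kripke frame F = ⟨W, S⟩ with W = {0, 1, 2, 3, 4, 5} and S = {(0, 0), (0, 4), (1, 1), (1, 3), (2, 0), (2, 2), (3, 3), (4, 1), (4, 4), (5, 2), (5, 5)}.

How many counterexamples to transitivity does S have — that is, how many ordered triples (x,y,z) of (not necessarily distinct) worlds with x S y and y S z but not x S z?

Enumerating: (0,4,1), (2,0,4), (4,1,3), (5,2,0).

4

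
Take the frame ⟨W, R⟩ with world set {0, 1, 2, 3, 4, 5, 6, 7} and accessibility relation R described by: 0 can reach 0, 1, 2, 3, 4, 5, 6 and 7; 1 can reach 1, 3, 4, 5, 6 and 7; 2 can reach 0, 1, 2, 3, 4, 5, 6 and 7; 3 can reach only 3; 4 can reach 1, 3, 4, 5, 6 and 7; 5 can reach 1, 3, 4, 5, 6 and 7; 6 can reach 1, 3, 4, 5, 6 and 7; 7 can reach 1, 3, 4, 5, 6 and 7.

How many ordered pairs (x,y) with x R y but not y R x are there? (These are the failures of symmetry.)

17

Enumerating: (0,1), (0,3), (0,4), (0,5), (0,6), (0,7), (1,3), (2,1), (2,3), (2,4), (2,5), (2,6), (2,7), (4,3), (5,3), (6,3), (7,3).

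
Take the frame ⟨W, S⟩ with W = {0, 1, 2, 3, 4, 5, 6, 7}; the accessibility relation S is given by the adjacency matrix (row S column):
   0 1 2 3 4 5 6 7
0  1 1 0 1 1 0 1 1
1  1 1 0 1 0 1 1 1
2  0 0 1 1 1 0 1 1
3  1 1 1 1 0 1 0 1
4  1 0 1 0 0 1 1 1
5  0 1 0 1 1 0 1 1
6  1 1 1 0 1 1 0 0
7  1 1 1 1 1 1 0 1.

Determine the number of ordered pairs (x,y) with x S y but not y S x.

0

S is symmetric; there are no such tuples.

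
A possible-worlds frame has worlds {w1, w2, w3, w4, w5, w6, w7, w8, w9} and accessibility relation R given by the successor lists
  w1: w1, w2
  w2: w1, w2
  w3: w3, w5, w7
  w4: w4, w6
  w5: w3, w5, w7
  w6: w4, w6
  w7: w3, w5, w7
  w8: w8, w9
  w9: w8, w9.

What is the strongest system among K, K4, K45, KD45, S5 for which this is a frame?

Transitive (axiom 4): yes — every two-step R-path is closed by a direct edge.
Euclidean (axiom 5): yes — any two successors of a common world are R-related.
Serial (axiom D): yes — every world has a successor (e.g. w1 R w1).
Reflexive (axiom T): yes — every world is R-related to itself.
So F validates K, K4, K45, KD45, S5. The strongest is S5.

S5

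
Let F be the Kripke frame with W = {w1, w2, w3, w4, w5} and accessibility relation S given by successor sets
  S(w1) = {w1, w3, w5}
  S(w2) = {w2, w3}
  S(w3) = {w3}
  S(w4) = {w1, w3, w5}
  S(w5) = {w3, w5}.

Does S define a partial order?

No

Reflexive: no — w4 is not related to itself.
Transitive: yes — every two-step S-path is closed by a direct edge.
Antisymmetric: yes — no distinct pair is related both ways.
So S is not a partial order.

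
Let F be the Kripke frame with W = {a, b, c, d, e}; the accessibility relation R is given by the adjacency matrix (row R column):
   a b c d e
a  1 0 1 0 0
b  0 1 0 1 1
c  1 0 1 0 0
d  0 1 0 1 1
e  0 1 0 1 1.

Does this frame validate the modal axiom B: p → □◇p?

Axiom B corresponds to the accessibility relation being symmetric.
Symmetric: yes — every pair in R has its reverse in R.

Yes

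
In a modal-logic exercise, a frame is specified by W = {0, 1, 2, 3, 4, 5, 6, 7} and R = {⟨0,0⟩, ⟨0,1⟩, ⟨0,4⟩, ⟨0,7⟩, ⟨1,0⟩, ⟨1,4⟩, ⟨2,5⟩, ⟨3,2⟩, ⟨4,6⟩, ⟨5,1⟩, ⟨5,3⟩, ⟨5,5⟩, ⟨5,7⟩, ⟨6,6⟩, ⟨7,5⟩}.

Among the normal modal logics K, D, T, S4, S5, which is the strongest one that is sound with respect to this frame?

D

Serial (axiom D): yes — every world has a successor (e.g. 0 R 0).
Reflexive (axiom T): no — 1 is not related to itself.
Transitive (axiom 4): no — 0 R 4 and 4 R 6, but not 0 R 6.
Euclidean (axiom 5): no — 0 R 1 and 0 R 7, but not 1 R 7.
So F validates K, D; T would additionally require R to be reflexive. The strongest is D.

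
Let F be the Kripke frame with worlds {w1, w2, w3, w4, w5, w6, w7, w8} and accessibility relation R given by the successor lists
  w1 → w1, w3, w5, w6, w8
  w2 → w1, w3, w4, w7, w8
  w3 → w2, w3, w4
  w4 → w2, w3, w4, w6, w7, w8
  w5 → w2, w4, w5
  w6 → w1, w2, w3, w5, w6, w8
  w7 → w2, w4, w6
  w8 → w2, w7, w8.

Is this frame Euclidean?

No

Euclidean: no — w1 R w3 and w1 R w5, but not w3 R w5.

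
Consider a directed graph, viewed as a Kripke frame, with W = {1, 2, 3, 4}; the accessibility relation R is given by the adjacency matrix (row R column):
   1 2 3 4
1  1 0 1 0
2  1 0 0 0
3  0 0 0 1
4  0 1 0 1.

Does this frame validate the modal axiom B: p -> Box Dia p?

The schema B characterises exactly the symmetric frames.
Symmetric: no — 1 R 3 but not 3 R 1.

No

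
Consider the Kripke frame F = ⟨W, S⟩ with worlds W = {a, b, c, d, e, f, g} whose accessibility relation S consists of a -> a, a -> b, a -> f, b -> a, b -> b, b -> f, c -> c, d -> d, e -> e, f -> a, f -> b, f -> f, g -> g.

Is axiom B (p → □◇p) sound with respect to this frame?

By correspondence theory, B is valid on a frame iff S is symmetric.
Symmetric: yes — every pair in S has its reverse in S.

Yes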